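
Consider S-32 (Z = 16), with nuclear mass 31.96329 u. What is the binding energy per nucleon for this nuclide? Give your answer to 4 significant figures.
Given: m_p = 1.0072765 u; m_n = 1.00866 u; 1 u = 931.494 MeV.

Σm = 16·m_p + 16·m_n = 16.1164240 + 16.13856 = 32.2549840 u
Δm = 32.2549840 − 31.96329 = 0.2916940 u
E_B = 0.2916940 × 931.494 = 271.711 MeV
Dividing by A = 32 gives 8.491 MeV per nucleon.

8.491 MeV/nucleon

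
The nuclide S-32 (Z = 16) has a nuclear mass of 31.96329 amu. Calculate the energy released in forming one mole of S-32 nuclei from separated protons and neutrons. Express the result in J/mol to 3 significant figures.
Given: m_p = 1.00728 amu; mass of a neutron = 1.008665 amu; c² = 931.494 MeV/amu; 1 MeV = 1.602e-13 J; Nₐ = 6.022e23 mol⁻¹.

The nucleus contains 16 protons and 32 − 16 = 16 neutrons.
Total constituent mass: 16 × 1.00728 + 16 × 1.008665 = 32.255120 amu
The mass defect is 32.255120 − 31.96329 = 0.291830 amu.
Converting to energy: 0.291830 amu × 931.494 MeV/amu = 271.838 MeV
Per nucleus in joules: 271.838 MeV × 1.602e-13 J/MeV = 4.3548e-11 J
Per mole: 4.3548e-11 J × 6.022e23 mol⁻¹ = 2.6225e+13 J/mol

2.62e+13 J/mol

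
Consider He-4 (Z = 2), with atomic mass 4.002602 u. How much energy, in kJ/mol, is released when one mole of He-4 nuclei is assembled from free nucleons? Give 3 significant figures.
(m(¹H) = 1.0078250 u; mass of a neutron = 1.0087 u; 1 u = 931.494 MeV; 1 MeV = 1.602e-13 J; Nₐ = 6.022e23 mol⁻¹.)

2.74e+09 kJ/mol

The nucleus contains 2 protons and 4 − 2 = 2 neutrons.
Total constituent mass: 2 × 1.0078250 + 2 × 1.0087 = 4.0330500 u
Mass defect Δm = 4.0330500 − 4.002602 = 0.0304480 u
Converting to energy: 0.0304480 u × 931.494 MeV/u = 28.3621 MeV
Per nucleus in joules: 28.3621 MeV × 1.602e-13 J/MeV = 4.5436e-12 J
Per mole: 4.5436e-12 J × 6.022e23 mol⁻¹ = 2.7362e+12 J/mol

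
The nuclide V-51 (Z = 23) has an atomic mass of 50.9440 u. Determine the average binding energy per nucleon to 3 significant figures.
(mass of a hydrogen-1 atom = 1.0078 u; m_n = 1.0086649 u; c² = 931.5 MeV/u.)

8.73 MeV/nucleon

Σm = 23·m(¹H) + 28·m_n = 23.1794 + 28.2426172 = 51.4220172 u
The mass defect is 51.4220172 − 50.9440 = 0.4780172 u.
Converting to energy: 0.4780172 u × 931.5 MeV/u = 445.273 MeV
Dividing by A = 51 gives 8.731 MeV per nucleon.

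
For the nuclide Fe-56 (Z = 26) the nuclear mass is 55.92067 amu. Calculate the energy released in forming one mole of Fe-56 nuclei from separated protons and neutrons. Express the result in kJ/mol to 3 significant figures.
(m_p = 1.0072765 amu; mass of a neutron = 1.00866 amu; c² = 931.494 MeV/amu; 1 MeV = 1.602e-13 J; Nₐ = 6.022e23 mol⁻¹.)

The nucleus contains 26 protons and 56 − 26 = 30 neutrons.
Total constituent mass: 26 × 1.0072765 + 30 × 1.00866 = 56.4489890 amu
Δm = 56.4489890 − 55.92067 = 0.5283190 amu
Binding energy = Δm·c² = 0.5283190 × 931.494 MeV/amu = 492.126 MeV
Per nucleus in joules: 492.126 MeV × 1.602e-13 J/MeV = 7.8839e-11 J
Per mole: 7.8839e-11 J × 6.022e23 mol⁻¹ = 4.7477e+13 J/mol

4.75e+10 kJ/mol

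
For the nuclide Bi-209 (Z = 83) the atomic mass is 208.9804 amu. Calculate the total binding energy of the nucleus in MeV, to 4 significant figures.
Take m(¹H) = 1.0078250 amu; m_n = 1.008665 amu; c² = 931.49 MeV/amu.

The nucleus contains 83 protons and 209 − 83 = 126 neutrons.
Mass of separated nucleons = 83(1.0078250) + 126(1.008665) = 83.6494750 + 127.091790 = 210.7412650 amu
Δm = 210.7412650 − 208.9804 = 1.7608650 amu
Binding energy = Δm·c² = 1.7608650 × 931.49 MeV/amu = 1640.23 MeV

1640 MeV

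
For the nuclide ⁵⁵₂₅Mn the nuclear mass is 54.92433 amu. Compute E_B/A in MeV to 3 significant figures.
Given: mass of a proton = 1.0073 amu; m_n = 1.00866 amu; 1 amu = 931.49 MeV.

With 25 protons and 30 neutrons (A = 55):
Σm = 25·m_p + 30·m_n = 25.1825 + 30.25980 = 55.44230 amu
Δm = 55.44230 − 54.92433 = 0.51797 amu
Binding energy = Δm·c² = 0.51797 × 931.49 MeV/amu = 482.484 MeV
BE/A = 482.484 MeV / 55 = 8.772 MeV/nucleon

8.77 MeV/nucleon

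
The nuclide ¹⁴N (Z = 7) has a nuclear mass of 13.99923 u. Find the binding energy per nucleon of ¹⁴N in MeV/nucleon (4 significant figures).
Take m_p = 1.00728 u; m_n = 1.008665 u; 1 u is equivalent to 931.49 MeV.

7.478 MeV/nucleon

Σm = 7·m_p + 7·m_n = 7.05096 + 7.060655 = 14.111615 u
The mass defect is 14.111615 − 13.99923 = 0.112385 u.
Converting to energy: 0.112385 u × 931.49 MeV/u = 104.686 MeV
Dividing by A = 14 gives 7.478 MeV per nucleon.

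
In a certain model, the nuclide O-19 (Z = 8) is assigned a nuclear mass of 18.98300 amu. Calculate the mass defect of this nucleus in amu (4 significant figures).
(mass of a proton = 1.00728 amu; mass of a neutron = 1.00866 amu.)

Total constituent mass: 8 × 1.00728 + 11 × 1.00866 = 19.15350 amu
Mass defect Δm = 19.15350 − 18.98300 = 0.17050 amu

0.1705 amu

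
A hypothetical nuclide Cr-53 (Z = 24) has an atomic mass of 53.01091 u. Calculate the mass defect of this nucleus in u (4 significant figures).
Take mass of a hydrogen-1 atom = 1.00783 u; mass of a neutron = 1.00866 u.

Σm = 24·m(¹H) + 29·m_n = 24.18792 + 29.25114 = 53.43906 u
Mass defect Δm = 53.43906 − 53.01091 = 0.42815 u

0.4282 u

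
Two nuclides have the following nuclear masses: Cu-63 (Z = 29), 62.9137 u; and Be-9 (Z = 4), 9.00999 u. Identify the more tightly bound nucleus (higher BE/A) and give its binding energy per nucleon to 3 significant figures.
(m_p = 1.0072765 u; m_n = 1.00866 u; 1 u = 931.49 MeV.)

Cu-63: Σm = 29(1.0072765) + 34(1.00866) = 63.5054585 u; Δm = 0.5917585 u; E_B = 551.217 MeV; E_B/A = 8.749 MeV
Be-9: Σm = 4(1.0072765) + 5(1.00866) = 9.0724060 u; Δm = 0.0624160 u; E_B = 58.140 MeV; E_B/A = 6.460 MeV
Cu-63 has the higher binding energy per nucleon, so it is the more tightly bound nucleus.

Cu-63; 8.75 MeV/nucleon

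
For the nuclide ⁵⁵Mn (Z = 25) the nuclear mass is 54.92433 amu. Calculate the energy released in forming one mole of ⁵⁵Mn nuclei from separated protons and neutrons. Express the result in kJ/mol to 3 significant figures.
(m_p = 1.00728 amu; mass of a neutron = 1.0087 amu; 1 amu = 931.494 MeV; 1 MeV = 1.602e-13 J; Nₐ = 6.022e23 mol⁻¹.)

Σm = 25·m_p + 30·m_n = 25.18200 + 30.2610 = 55.44300 amu
Mass defect Δm = 55.44300 − 54.92433 = 0.51867 amu
Binding energy = Δm·c² = 0.51867 × 931.494 MeV/amu = 483.138 MeV
Per nucleus in joules: 483.138 MeV × 1.602e-13 J/MeV = 7.7399e-11 J
Per mole: 7.7399e-11 J × 6.022e23 mol⁻¹ = 4.6610e+13 J/mol

4.66e+10 kJ/mol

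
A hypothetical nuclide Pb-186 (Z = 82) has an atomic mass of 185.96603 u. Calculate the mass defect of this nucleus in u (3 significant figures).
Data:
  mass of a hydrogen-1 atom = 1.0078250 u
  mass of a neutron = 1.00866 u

Mass of separated nucleons = 82(1.0078250) + 104(1.00866) = 82.6416500 + 104.90064 = 187.5422900 u
The mass defect is 187.5422900 − 185.96603 = 1.5762600 u.

1.58 u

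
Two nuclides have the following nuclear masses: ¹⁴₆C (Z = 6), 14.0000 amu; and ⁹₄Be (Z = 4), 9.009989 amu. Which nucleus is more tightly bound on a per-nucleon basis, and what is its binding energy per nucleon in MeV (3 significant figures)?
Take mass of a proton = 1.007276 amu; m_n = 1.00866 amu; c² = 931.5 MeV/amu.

¹⁴₆C; 7.51 MeV/nucleon

¹⁴₆C: Σm = 6(1.007276) + 8(1.00866) = 14.112936 amu; Δm = 0.112936 amu; E_B = 105.20 MeV; E_B/A = 7.514 MeV
⁹₄Be: Σm = 4(1.007276) + 5(1.00866) = 9.072404 amu; Δm = 0.062415 amu; E_B = 58.140 MeV; E_B/A = 6.460 MeV
¹⁴₆C has the higher binding energy per nucleon, so it is the more tightly bound nucleus.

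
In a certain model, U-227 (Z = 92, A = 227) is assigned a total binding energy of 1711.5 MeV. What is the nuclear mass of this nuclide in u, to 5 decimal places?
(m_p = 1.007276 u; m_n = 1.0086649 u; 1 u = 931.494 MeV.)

227.00178 u

Mass defect = 1711.5 MeV / (931.494 MeV/u) = 1.8373709 u
Constituent mass = 92(1.007276) + 135(1.0086649) = 228.8391535 u
Nuclear mass = 228.8391535 − 1.8373709 = 227.0017826 u ≈ 227.00178 u (to 5 decimal places)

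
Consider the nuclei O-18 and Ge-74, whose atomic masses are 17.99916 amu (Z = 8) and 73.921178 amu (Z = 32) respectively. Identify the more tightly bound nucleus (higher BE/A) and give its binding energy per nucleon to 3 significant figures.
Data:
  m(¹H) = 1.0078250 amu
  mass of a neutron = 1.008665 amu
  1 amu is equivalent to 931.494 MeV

Ge-74; 8.73 MeV/nucleon

O-18: Σm = 8(1.0078250) + 10(1.008665) = 18.1492500 amu; Δm = 0.1500900 amu; E_B = 139.81 MeV; E_B/A = 7.767 MeV
Ge-74: Σm = 32(1.0078250) + 42(1.008665) = 74.6143300 amu; Δm = 0.6931520 amu; E_B = 645.67 MeV; E_B/A = 8.725 MeV
Ge-74 has the higher binding energy per nucleon, so it is the more tightly bound nucleus.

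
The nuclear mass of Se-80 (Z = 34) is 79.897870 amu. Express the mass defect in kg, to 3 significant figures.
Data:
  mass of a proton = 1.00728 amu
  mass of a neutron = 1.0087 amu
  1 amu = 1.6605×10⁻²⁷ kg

The nucleus contains 34 protons and 80 − 34 = 46 neutrons.
Mass of separated nucleons = 34(1.00728) + 46(1.0087) = 34.24752 + 46.4002 = 80.64772 amu
The mass defect is 80.64772 − 79.897870 = 0.749850 amu.
In SI units: 0.749850 amu × 1.6605×10⁻²⁷ kg/amu = 1.2451e-27 kg

1.25e-27 kg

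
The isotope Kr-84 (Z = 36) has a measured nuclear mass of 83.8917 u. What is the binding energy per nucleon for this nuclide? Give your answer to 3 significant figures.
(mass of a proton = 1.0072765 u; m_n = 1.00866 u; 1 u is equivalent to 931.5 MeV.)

Total constituent mass: 36 × 1.0072765 + 48 × 1.00866 = 84.6776340 u
Δm = 84.6776340 − 83.8917 = 0.7859340 u
E_B = 0.7859340 × 931.5 = 732.098 MeV
Dividing by A = 84 gives 8.715 MeV per nucleon.

8.72 MeV/nucleon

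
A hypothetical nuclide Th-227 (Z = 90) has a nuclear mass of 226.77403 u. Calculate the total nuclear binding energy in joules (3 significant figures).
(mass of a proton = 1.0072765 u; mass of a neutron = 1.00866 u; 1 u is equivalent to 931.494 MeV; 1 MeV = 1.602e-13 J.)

3.08e-10 J

Mass of separated nucleons = 90(1.0072765) + 137(1.00866) = 90.6548850 + 138.18642 = 228.8413050 u
Mass defect Δm = 228.8413050 − 226.77403 = 2.0672750 u
Binding energy = Δm·c² = 2.0672750 × 931.494 MeV/u = 1925.65 MeV
In joules: 1925.65 MeV × 1.602e-13 J/MeV = 3.0849e-10 J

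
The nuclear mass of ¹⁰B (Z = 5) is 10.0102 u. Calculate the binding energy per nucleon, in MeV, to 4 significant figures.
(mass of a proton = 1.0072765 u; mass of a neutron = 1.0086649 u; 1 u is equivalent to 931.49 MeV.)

Mass of separated nucleons = 5(1.0072765) + 5(1.0086649) = 5.0363825 + 5.0433245 = 10.0797070 u
Mass defect Δm = 10.0797070 − 10.0102 = 0.0695070 u
Binding energy = Δm·c² = 0.0695070 × 931.49 MeV/u = 64.7451 MeV
Dividing by A = 10 gives 6.475 MeV per nucleon.

6.475 MeV/nucleon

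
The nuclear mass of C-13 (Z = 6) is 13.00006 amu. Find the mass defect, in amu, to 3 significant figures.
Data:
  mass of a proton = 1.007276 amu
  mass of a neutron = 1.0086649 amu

The nucleus contains 6 protons and 13 − 6 = 7 neutrons.
Σm = 6·m_p + 7·m_n = 6.043656 + 7.0606543 = 13.1043103 amu
Δm = 13.1043103 − 13.00006 = 0.1042503 amu

0.104 amu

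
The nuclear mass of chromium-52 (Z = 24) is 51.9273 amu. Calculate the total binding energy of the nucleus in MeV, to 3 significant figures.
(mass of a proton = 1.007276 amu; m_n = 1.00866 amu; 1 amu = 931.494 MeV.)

The nucleus contains 24 protons and 52 − 24 = 28 neutrons.
Mass of separated nucleons = 24(1.007276) + 28(1.00866) = 24.174624 + 28.24248 = 52.417104 amu
Mass defect Δm = 52.417104 − 51.9273 = 0.489804 amu
E_B = 0.489804 × 931.494 = 456.249 MeV

456 MeV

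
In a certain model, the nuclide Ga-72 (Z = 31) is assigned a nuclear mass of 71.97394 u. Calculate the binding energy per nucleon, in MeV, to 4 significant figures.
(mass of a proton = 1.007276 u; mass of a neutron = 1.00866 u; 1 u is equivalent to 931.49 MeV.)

7.849 MeV/nucleon

Z = 31, so N = A − Z = 72 − 31 = 41.
Σm = 31·m_p + 41·m_n = 31.225556 + 41.35506 = 72.580616 u
The mass defect is 72.580616 − 71.97394 = 0.606676 u.
Converting to energy: 0.606676 u × 931.49 MeV/u = 565.113 MeV
Dividing by A = 72 gives 7.849 MeV per nucleon.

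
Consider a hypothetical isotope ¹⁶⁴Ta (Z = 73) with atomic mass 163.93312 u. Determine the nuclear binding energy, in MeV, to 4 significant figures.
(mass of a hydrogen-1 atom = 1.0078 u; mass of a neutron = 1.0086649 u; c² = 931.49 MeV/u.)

1327 MeV

Z = 73, so N = A − Z = 164 − 73 = 91.
Mass of separated nucleons = 73(1.0078) + 91(1.0086649) = 73.5694 + 91.7885059 = 165.3579059 u
The mass defect is 165.3579059 − 163.93312 = 1.4247859 u.
Converting to energy: 1.4247859 u × 931.49 MeV/u = 1327.17 MeV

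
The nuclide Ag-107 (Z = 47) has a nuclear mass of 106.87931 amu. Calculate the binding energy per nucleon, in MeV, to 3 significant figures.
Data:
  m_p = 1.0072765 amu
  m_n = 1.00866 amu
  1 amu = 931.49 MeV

With 47 protons and 60 neutrons (A = 107):
Mass of separated nucleons = 47(1.0072765) + 60(1.00866) = 47.3419955 + 60.51960 = 107.8615955 amu
Mass defect Δm = 107.8615955 − 106.87931 = 0.9822855 amu
Converting to energy: 0.9822855 amu × 931.49 MeV/amu = 914.989 MeV
BE/A = 914.989 MeV / 107 = 8.551 MeV/nucleon

8.55 MeV/nucleon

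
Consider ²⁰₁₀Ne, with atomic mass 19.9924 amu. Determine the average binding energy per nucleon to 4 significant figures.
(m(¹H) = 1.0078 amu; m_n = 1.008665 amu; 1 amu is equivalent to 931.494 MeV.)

8.022 MeV/nucleon

With 10 protons and 10 neutrons (A = 20):
Total constituent mass: 10 × 1.0078 + 10 × 1.008665 = 20.164650 amu
Δm = 20.164650 − 19.9924 = 0.172250 amu
E_B = 0.172250 × 931.494 = 160.4498 MeV
BE/A = 160.4498 MeV / 20 = 8.022 MeV/nucleon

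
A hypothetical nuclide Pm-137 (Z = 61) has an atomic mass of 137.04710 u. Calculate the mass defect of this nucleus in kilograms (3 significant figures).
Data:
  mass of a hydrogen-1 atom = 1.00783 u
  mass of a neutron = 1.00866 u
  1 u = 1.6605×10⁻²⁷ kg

Mass of separated nucleons = 61(1.00783) + 76(1.00866) = 61.47763 + 76.65816 = 138.13579 u
Mass defect Δm = 138.13579 − 137.04710 = 1.08869 u
In SI units: 1.08869 u × 1.6605×10⁻²⁷ kg/u = 1.8078e-27 kg

1.81e-27 kg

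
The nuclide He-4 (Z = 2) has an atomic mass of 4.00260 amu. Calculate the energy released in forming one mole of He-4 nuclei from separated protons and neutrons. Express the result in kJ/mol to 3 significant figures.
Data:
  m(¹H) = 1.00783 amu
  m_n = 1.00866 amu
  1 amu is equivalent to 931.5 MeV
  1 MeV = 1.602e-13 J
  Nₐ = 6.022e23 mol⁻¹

2.73e+09 kJ/mol

Z = 2, so N = A − Z = 4 − 2 = 2.
Mass of separated nucleons = 2(1.00783) + 2(1.00866) = 2.01566 + 2.01732 = 4.03298 amu
Mass defect Δm = 4.03298 − 4.00260 = 0.03038 amu
E_B = 0.03038 × 931.5 = 28.2990 MeV
Per nucleus in joules: 28.2990 MeV × 1.602e-13 J/MeV = 4.5335e-12 J
Per mole: 4.5335e-12 J × 6.022e23 mol⁻¹ = 2.7301e+12 J/mol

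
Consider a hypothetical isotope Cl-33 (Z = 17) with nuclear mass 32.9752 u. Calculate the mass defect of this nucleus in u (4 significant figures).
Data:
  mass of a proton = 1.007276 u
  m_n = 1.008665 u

The nucleus contains 17 protons and 33 − 17 = 16 neutrons.
Σm = 17·m_p + 16·m_n = 17.123692 + 16.138640 = 33.262332 u
Mass defect Δm = 33.262332 − 32.9752 = 0.287132 u

0.2871 u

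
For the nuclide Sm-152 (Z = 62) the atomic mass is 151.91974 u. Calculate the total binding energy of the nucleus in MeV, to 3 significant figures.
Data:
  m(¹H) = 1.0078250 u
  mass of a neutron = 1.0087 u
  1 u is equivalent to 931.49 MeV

1260 MeV

With 62 protons and 90 neutrons (A = 152):
Σm = 62·m(¹H) + 90·m_n = 62.4851500 + 90.7830 = 153.2681500 u
Mass defect Δm = 153.2681500 − 151.91974 = 1.3484100 u
E_B = 1.3484100 × 931.49 = 1256.03 MeV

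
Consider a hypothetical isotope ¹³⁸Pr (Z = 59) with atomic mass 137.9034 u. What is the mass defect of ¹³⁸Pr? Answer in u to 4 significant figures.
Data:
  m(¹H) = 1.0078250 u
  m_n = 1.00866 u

1.242 u

Mass of separated nucleons = 59(1.0078250) + 79(1.00866) = 59.4616750 + 79.68414 = 139.1458150 u
The mass defect is 139.1458150 − 137.9034 = 1.2424150 u.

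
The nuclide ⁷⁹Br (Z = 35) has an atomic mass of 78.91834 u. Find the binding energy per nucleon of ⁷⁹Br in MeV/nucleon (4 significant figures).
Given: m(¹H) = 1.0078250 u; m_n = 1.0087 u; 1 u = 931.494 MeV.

The nucleus contains 35 protons and 79 − 35 = 44 neutrons.
Σm = 35·m(¹H) + 44·m_n = 35.2738750 + 44.3828 = 79.6566750 u
Mass defect Δm = 79.6566750 − 78.91834 = 0.7383350 u
E_B = 0.7383350 × 931.494 = 687.755 MeV
BE/A = 687.755 MeV / 79 = 8.706 MeV/nucleon

8.706 MeV/nucleon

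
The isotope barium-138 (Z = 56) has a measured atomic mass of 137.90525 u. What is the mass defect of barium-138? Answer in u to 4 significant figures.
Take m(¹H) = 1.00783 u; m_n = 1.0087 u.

Total constituent mass: 56 × 1.00783 + 82 × 1.0087 = 139.15188 u
Δm = 139.15188 − 137.90525 = 1.24663 u

1.247 u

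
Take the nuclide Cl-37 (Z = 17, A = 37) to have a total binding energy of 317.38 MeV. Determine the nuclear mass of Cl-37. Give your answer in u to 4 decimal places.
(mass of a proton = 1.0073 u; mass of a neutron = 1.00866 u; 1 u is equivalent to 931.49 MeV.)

36.9566 u

Mass defect = 317.38 MeV / (931.49 MeV/u) = 0.340723 u
Constituent mass = 17(1.0073) + 20(1.00866) = 37.29730 u
Nuclear mass = 37.29730 − 0.340723 = 36.956577 u ≈ 36.9566 u (to 4 decimal places)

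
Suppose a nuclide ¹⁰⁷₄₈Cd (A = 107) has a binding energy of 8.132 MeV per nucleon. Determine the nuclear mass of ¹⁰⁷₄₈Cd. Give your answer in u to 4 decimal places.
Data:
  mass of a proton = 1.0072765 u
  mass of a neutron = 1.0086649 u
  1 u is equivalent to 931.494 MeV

106.9264 u

Total binding energy = 107 × 8.132 = 870.124 MeV
Mass defect = 870.124 MeV / (931.494 MeV/u) = 0.934117 u
Constituent mass = 48(1.0072765) + 59(1.0086649) = 107.8605011 u
Nuclear mass = 107.8605011 − 0.934117 = 106.9263841 u ≈ 106.9264 u (to 4 decimal places)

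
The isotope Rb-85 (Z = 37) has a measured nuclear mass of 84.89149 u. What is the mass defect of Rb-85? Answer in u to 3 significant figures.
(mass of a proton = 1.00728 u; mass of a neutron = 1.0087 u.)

Total constituent mass: 37 × 1.00728 + 48 × 1.0087 = 85.68696 u
Mass defect Δm = 85.68696 − 84.89149 = 0.79547 u

0.795 u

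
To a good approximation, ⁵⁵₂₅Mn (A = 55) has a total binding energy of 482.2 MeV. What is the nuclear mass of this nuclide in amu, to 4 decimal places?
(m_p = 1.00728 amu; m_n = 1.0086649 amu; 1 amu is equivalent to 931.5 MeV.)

Mass defect = 482.2 MeV / (931.5 MeV/amu) = 0.517660 amu
Constituent mass = 25(1.00728) + 30(1.0086649) = 55.4419470 amu
Nuclear mass = 55.4419470 − 0.517660 = 54.9242870 amu ≈ 54.9243 amu (to 4 decimal places)

54.9243 amu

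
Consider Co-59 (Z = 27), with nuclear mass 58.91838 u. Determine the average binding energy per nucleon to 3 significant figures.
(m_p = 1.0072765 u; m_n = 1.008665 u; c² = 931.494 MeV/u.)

Σm = 27·m_p + 32·m_n = 27.1964655 + 32.277280 = 59.4737455 u
Mass defect Δm = 59.4737455 − 58.91838 = 0.5553655 u
Converting to energy: 0.5553655 u × 931.494 MeV/u = 517.320 MeV
BE/A = 517.320 MeV / 59 = 8.768 MeV/nucleon

8.77 MeV/nucleon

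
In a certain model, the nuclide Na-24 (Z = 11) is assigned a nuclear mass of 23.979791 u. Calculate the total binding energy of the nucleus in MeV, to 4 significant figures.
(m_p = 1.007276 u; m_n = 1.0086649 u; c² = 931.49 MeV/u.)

198.3 MeV

The nucleus contains 11 protons and 24 − 11 = 13 neutrons.
Mass of separated nucleons = 11(1.007276) + 13(1.0086649) = 11.080036 + 13.1126437 = 24.1926797 u
Mass defect Δm = 24.1926797 − 23.979791 = 0.2128887 u
Converting to energy: 0.2128887 u × 931.49 MeV/u = 198.304 MeV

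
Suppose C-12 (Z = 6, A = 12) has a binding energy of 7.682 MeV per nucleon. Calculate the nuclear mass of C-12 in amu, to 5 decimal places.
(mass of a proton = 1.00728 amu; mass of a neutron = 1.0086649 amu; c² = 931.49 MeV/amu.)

Total binding energy = 12 × 7.682 = 92.184 MeV
Mass defect = 92.184 MeV / (931.49 MeV/amu) = 0.0989640 amu
Constituent mass = 6(1.00728) + 6(1.0086649) = 12.0956694 amu
Nuclear mass = 12.0956694 − 0.0989640 = 11.9967054 amu ≈ 11.99671 amu (to 5 decimal places)

11.99671 amu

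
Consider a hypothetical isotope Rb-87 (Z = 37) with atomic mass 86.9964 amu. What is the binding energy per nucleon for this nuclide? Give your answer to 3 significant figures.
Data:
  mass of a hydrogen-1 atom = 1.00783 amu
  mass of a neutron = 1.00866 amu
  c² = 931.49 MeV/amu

Mass of separated nucleons = 37(1.00783) + 50(1.00866) = 37.28971 + 50.43300 = 87.72271 amu
Mass defect Δm = 87.72271 − 86.9964 = 0.72631 amu
Binding energy = Δm·c² = 0.72631 × 931.49 MeV/amu = 676.551 MeV
Dividing by A = 87 gives 7.776 MeV per nucleon.

7.78 MeV/nucleon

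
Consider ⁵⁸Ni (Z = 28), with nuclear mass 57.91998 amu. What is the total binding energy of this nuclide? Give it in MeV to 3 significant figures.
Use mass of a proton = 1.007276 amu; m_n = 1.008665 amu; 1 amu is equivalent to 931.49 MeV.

The nucleus contains 28 protons and 58 − 28 = 30 neutrons.
Mass of separated nucleons = 28(1.007276) + 30(1.008665) = 28.203728 + 30.259950 = 58.463678 amu
Δm = 58.463678 − 57.91998 = 0.543698 amu
Converting to energy: 0.543698 amu × 931.49 MeV/amu = 506.449 MeV

506 MeV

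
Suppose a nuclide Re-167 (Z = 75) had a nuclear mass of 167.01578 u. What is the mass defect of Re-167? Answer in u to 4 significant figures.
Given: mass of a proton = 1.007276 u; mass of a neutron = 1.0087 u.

Mass of separated nucleons = 75(1.007276) + 92(1.0087) = 75.545700 + 92.8004 = 168.346100 u
The mass defect is 168.346100 − 167.01578 = 1.330320 u.

1.330 u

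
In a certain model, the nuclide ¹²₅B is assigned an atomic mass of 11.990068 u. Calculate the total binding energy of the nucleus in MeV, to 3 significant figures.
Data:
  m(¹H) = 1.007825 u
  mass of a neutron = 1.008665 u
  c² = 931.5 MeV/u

The nucleus contains 5 protons and 12 − 5 = 7 neutrons.
Total constituent mass: 5 × 1.007825 + 7 × 1.008665 = 12.099780 u
The mass defect is 12.099780 − 11.990068 = 0.109712 u.
Binding energy = Δm·c² = 0.109712 × 931.5 MeV/u = 102.197 MeV

102 MeV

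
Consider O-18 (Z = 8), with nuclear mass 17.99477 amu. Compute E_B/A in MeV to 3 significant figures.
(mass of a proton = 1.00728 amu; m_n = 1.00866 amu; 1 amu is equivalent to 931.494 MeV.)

7.77 MeV/nucleon

The nucleus contains 8 protons and 18 − 8 = 10 neutrons.
Mass of separated nucleons = 8(1.00728) + 10(1.00866) = 8.05824 + 10.08660 = 18.14484 amu
Δm = 18.14484 − 17.99477 = 0.15007 amu
Converting to energy: 0.15007 amu × 931.494 MeV/amu = 139.789 MeV
BE/A = 139.789 MeV / 18 = 7.766 MeV/nucleon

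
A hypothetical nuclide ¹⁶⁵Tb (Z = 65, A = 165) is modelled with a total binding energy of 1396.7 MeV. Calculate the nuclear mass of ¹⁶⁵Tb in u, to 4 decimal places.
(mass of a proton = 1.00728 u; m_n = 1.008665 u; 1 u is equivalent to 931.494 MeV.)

Mass defect = 1396.7 MeV / (931.494 MeV/u) = 1.499419 u
Constituent mass = 65(1.00728) + 100(1.008665) = 166.339700 u
Nuclear mass = 166.339700 − 1.499419 = 164.840281 u ≈ 164.8403 u (to 4 decimal places)

164.8403 u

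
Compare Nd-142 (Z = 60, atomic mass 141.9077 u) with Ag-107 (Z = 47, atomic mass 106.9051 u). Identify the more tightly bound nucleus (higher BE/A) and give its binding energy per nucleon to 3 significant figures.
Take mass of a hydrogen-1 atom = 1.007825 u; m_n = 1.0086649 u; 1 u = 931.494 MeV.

Nd-142: Σm = 60(1.007825) + 82(1.0086649) = 143.1800218 u; Δm = 1.2723218 u; E_B = 1185.2 MeV; E_B/A = 8.346 MeV
Ag-107: Σm = 47(1.007825) + 60(1.0086649) = 107.8876690 u; Δm = 0.9825690 u; E_B = 915.26 MeV; E_B/A = 8.554 MeV
Ag-107 has the higher binding energy per nucleon, so it is the more tightly bound nucleus.

Ag-107; 8.55 MeV/nucleon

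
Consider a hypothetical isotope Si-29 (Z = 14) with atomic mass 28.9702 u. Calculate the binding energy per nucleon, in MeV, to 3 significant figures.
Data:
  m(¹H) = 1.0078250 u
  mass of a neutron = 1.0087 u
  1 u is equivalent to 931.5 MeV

Σm = 14·m(¹H) + 15·m_n = 14.1095500 + 15.1305 = 29.2400500 u
The mass defect is 29.2400500 − 28.9702 = 0.2698500 u.
E_B = 0.2698500 × 931.5 = 251.365 MeV
Per nucleon: 251.365 / 29 = 8.668 MeV

8.67 MeV/nucleon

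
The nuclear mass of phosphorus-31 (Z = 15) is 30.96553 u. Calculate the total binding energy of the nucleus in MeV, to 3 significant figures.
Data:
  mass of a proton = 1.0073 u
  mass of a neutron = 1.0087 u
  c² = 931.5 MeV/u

264 MeV

With 15 protons and 16 neutrons (A = 31):
Σm = 15·m_p + 16·m_n = 15.1095 + 16.1392 = 31.2487 u
Mass defect Δm = 31.2487 − 30.96553 = 0.28317 u
Binding energy = Δm·c² = 0.28317 × 931.5 MeV/u = 263.773 MeV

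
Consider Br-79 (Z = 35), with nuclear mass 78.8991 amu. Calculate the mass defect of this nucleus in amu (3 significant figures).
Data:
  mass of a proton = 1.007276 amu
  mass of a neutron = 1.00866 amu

0.737 amu

Total constituent mass: 35 × 1.007276 + 44 × 1.00866 = 79.635700 amu
Δm = 79.635700 − 78.8991 = 0.736600 amu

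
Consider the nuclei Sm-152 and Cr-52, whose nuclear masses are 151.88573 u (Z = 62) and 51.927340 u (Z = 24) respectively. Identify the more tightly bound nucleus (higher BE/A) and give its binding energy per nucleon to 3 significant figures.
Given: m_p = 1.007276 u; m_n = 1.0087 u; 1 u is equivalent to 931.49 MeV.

Cr-52; 8.79 MeV/nucleon

Sm-152: Σm = 62(1.007276) + 90(1.0087) = 153.234112 u; Δm = 1.348382 u; E_B = 1256.0 MeV; E_B/A = 8.263 MeV
Cr-52: Σm = 24(1.007276) + 28(1.0087) = 52.418224 u; Δm = 0.490884 u; E_B = 457.25 MeV; E_B/A = 8.793 MeV
Cr-52 has the higher binding energy per nucleon, so it is the more tightly bound nucleus.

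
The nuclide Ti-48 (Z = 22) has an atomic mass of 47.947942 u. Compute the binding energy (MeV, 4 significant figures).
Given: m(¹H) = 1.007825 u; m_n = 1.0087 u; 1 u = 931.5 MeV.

419.6 MeV

Z = 22, so N = A − Z = 48 − 22 = 26.
Σm = 22·m(¹H) + 26·m_n = 22.172150 + 26.2262 = 48.398350 u
Mass defect Δm = 48.398350 − 47.947942 = 0.450408 u
Converting to energy: 0.450408 u × 931.5 MeV/u = 419.555 MeV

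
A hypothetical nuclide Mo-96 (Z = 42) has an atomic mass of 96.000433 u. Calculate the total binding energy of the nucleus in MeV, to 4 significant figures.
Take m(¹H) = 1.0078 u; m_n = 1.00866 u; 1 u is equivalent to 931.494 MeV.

740.4 MeV

Z = 42, so N = A − Z = 96 − 42 = 54.
Σm = 42·m(¹H) + 54·m_n = 42.3276 + 54.46764 = 96.79524 u
The mass defect is 96.79524 − 96.000433 = 0.794807 u.
E_B = 0.794807 × 931.494 = 740.358 MeV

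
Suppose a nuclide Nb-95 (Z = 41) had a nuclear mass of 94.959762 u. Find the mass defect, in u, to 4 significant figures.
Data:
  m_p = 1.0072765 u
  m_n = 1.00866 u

0.8062 u

Σm = 41·m_p + 54·m_n = 41.2983365 + 54.46764 = 95.7659765 u
Mass defect Δm = 95.7659765 − 94.959762 = 0.8062145 u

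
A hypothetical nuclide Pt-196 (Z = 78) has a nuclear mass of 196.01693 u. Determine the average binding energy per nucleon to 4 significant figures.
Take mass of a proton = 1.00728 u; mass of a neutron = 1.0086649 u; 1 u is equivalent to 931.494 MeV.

7.477 MeV/nucleon

Σm = 78·m_p + 118·m_n = 78.56784 + 119.0224582 = 197.5902982 u
Δm = 197.5902982 − 196.01693 = 1.5733682 u
E_B = 1.5733682 × 931.494 = 1465.58 MeV
BE/A = 1465.58 MeV / 196 = 7.477 MeV/nucleon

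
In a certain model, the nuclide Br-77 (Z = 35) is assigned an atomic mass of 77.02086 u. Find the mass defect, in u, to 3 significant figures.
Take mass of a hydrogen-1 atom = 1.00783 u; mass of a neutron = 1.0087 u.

0.619 u

Total constituent mass: 35 × 1.00783 + 42 × 1.0087 = 77.63945 u
The mass defect is 77.63945 − 77.02086 = 0.61859 u.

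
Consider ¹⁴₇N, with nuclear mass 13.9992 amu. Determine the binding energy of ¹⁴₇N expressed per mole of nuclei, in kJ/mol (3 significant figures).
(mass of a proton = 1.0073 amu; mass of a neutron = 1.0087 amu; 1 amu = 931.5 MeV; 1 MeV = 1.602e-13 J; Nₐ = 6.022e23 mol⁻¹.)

Z = 7, so N = A − Z = 14 − 7 = 7.
Mass of separated nucleons = 7(1.0073) + 7(1.0087) = 7.0511 + 7.0609 = 14.1120 amu
Mass defect Δm = 14.1120 − 13.9992 = 0.1128 amu
E_B = 0.1128 × 931.5 = 105.073 MeV
Per nucleus in joules: 105.073 MeV × 1.602e-13 J/MeV = 1.6833e-11 J
Per mole: 1.6833e-11 J × 6.022e23 mol⁻¹ = 1.0137e+13 J/mol

1.01e+10 kJ/mol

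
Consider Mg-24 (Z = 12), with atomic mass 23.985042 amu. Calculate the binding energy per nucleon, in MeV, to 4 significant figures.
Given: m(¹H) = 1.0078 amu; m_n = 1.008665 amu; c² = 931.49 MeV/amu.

With 12 protons and 12 neutrons (A = 24):
Mass of separated nucleons = 12(1.0078) + 12(1.008665) = 12.0936 + 12.103980 = 24.197580 amu
The mass defect is 24.197580 − 23.985042 = 0.212538 amu.
Binding energy = Δm·c² = 0.212538 × 931.49 MeV/amu = 197.977 MeV
Per nucleon: 197.977 / 24 = 8.249 MeV

8.249 MeV/nucleon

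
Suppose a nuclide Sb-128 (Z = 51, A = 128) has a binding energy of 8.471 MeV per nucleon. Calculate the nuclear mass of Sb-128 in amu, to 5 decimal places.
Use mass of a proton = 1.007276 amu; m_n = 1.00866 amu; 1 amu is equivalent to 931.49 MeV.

127.87386 amu

Total binding energy = 128 × 8.471 = 1084.288 MeV
Mass defect = 1084.288 MeV / (931.49 MeV/amu) = 1.1640361 amu
Constituent mass = 51(1.007276) + 77(1.00866) = 129.037896 amu
Nuclear mass = 129.037896 − 1.1640361 = 127.8738599 amu ≈ 127.87386 amu (to 5 decimal places)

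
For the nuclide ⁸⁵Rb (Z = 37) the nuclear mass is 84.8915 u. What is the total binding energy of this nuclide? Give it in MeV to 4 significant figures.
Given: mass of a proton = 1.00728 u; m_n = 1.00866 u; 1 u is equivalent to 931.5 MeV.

Z = 37, so N = A − Z = 85 − 37 = 48.
Total constituent mass: 37 × 1.00728 + 48 × 1.00866 = 85.68504 u
The mass defect is 85.68504 − 84.8915 = 0.79354 u.
Converting to energy: 0.79354 u × 931.5 MeV/u = 739.183 MeV

739.2 MeV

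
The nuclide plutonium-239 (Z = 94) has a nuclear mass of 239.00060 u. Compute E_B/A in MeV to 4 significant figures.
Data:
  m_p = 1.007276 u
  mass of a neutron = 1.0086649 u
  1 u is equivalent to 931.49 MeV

7.560 MeV/nucleon

Z = 94, so N = A − Z = 239 − 94 = 145.
Σm = 94·m_p + 145·m_n = 94.683944 + 146.2564105 = 240.9403545 u
Δm = 240.9403545 − 239.00060 = 1.9397545 u
Binding energy = Δm·c² = 1.9397545 × 931.49 MeV/u = 1806.86 MeV
BE/A = 1806.86 MeV / 239 = 7.560 MeV/nucleon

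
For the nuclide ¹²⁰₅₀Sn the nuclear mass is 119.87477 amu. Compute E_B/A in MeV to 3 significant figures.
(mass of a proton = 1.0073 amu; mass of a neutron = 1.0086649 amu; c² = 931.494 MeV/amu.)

8.51 MeV/nucleon

The nucleus contains 50 protons and 120 − 50 = 70 neutrons.
Mass of separated nucleons = 50(1.0073) + 70(1.0086649) = 50.3650 + 70.6065430 = 120.9715430 amu
Mass defect Δm = 120.9715430 − 119.87477 = 1.0967730 amu
Converting to energy: 1.0967730 amu × 931.494 MeV/amu = 1021.64 MeV
BE/A = 1021.64 MeV / 120 = 8.514 MeV/nucleon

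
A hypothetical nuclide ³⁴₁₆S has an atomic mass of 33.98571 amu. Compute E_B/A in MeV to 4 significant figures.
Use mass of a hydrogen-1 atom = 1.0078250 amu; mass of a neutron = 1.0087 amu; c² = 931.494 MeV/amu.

Mass of separated nucleons = 16(1.0078250) + 18(1.0087) = 16.1252000 + 18.1566 = 34.2818000 amu
Δm = 34.2818000 − 33.98571 = 0.2960900 amu
E_B = 0.2960900 × 931.494 = 275.806 MeV
Per nucleon: 275.806 / 34 = 8.112 MeV

8.112 MeV/nucleon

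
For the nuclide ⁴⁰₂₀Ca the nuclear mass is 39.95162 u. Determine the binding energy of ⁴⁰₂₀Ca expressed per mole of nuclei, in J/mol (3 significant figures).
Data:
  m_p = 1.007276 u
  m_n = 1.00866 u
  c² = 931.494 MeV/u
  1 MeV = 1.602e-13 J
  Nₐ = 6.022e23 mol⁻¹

3.30e+13 J/mol

Σm = 20·m_p + 20·m_n = 20.145520 + 20.17320 = 40.318720 u
Mass defect Δm = 40.318720 − 39.95162 = 0.367100 u
Binding energy = Δm·c² = 0.367100 × 931.494 MeV/u = 341.951 MeV
Per nucleus in joules: 341.951 MeV × 1.602e-13 J/MeV = 5.4781e-11 J
Per mole: 5.4781e-11 J × 6.022e23 mol⁻¹ = 3.2989e+13 J/mol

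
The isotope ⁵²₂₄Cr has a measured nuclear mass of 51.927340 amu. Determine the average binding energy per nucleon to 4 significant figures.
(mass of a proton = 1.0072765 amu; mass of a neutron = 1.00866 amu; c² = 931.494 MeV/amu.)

Σm = 24·m_p + 28·m_n = 24.1746360 + 28.24248 = 52.4171160 amu
Δm = 52.4171160 − 51.927340 = 0.4897760 amu
E_B = 0.4897760 × 931.494 = 456.223 MeV
Per nucleon: 456.223 / 52 = 8.774 MeV

8.774 MeV/nucleon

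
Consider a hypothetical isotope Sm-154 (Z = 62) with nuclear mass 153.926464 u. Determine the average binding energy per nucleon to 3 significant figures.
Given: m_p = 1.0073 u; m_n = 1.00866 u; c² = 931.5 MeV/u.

8.00 MeV/nucleon

The nucleus contains 62 protons and 154 − 62 = 92 neutrons.
Total constituent mass: 62 × 1.0073 + 92 × 1.00866 = 155.24932 u
Mass defect Δm = 155.24932 − 153.926464 = 1.322856 u
E_B = 1.322856 × 931.5 = 1232.24 MeV
Per nucleon: 1232.24 / 154 = 8.002 MeV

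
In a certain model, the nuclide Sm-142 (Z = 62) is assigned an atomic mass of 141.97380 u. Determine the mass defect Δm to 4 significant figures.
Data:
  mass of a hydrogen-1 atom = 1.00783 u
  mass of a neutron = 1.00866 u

With 62 protons and 80 neutrons (A = 142):
Mass of separated nucleons = 62(1.00783) + 80(1.00866) = 62.48546 + 80.69280 = 143.17826 u
Mass defect Δm = 143.17826 − 141.97380 = 1.20446 u

1.204 u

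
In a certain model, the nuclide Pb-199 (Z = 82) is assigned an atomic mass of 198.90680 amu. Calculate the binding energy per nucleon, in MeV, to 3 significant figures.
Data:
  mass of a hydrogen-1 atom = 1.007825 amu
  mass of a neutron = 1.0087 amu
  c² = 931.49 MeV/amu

Z = 82, so N = A − Z = 199 − 82 = 117.
Σm = 82·m(¹H) + 117·m_n = 82.641650 + 118.0179 = 200.659550 amu
Δm = 200.659550 − 198.90680 = 1.752750 amu
Binding energy = Δm·c² = 1.752750 × 931.49 MeV/amu = 1632.67 MeV
BE/A = 1632.67 MeV / 199 = 8.204 MeV/nucleon

8.20 MeV/nucleon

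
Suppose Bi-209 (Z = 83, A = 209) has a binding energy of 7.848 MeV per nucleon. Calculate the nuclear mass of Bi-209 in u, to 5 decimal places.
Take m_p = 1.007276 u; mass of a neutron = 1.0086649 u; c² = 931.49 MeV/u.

Total binding energy = 209 × 7.848 = 1640.232 MeV
Mass defect = 1640.232 MeV / (931.49 MeV/u) = 1.7608691 u
Constituent mass = 83(1.007276) + 126(1.0086649) = 210.6956854 u
Nuclear mass = 210.6956854 − 1.7608691 = 208.9348163 u ≈ 208.93482 u (to 5 decimal places)

208.93482 u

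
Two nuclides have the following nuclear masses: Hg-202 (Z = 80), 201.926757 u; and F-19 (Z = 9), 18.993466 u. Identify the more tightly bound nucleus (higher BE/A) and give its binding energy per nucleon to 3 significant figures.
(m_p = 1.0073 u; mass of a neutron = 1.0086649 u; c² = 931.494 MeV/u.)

Hg-202; 7.91 MeV/nucleon

Hg-202: Σm = 80(1.0073) + 122(1.0086649) = 203.6411178 u; Δm = 1.7143608 u; E_B = 1596.92 MeV; E_B/A = 7.906 MeV
F-19: Σm = 9(1.0073) + 10(1.0086649) = 19.1523490 u; Δm = 0.1588830 u; E_B = 148.00 MeV; E_B/A = 7.789 MeV
Hg-202 has the higher binding energy per nucleon, so it is the more tightly bound nucleus.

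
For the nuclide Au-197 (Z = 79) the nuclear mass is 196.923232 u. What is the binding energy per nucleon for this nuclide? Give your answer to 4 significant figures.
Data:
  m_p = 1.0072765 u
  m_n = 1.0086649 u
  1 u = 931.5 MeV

Mass of separated nucleons = 79(1.0072765) + 118(1.0086649) = 79.5748435 + 119.0224582 = 198.5973017 u
Mass defect Δm = 198.5973017 − 196.923232 = 1.6740697 u
E_B = 1.6740697 × 931.5 = 1559.40 MeV
Per nucleon: 1559.40 / 197 = 7.916 MeV

7.916 MeV/nucleon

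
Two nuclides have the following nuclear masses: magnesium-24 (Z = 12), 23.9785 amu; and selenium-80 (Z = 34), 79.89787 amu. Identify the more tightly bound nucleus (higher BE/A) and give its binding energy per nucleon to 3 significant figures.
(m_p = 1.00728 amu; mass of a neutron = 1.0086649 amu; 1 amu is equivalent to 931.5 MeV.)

selenium-80; 8.71 MeV/nucleon

magnesium-24: Σm = 12(1.00728) + 12(1.0086649) = 24.1913388 amu; Δm = 0.2128388 amu; E_B = 198.26 MeV; E_B/A = 8.261 MeV
selenium-80: Σm = 34(1.00728) + 46(1.0086649) = 80.6461054 amu; Δm = 0.7482354 amu; E_B = 696.98 MeV; E_B/A = 8.712 MeV
selenium-80 has the higher binding energy per nucleon, so it is the more tightly bound nucleus.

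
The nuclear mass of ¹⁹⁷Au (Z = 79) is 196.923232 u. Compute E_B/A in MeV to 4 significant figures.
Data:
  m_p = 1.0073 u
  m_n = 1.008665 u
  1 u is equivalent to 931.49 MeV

With 79 protons and 118 neutrons (A = 197):
Σm = 79·m_p + 118·m_n = 79.5767 + 119.022470 = 198.599170 u
Δm = 198.599170 − 196.923232 = 1.675938 u
Converting to energy: 1.675938 u × 931.49 MeV/u = 1561.12 MeV
Dividing by A = 197 gives 7.924 MeV per nucleon.

7.924 MeV/nucleon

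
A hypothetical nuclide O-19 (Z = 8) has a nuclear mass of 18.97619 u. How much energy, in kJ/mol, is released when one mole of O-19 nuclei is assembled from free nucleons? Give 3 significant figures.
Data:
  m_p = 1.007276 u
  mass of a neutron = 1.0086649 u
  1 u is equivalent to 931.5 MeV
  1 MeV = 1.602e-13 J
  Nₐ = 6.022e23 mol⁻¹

Z = 8, so N = A − Z = 19 − 8 = 11.
Σm = 8·m_p + 11·m_n = 8.058208 + 11.0953139 = 19.1535219 u
Mass defect Δm = 19.1535219 − 18.97619 = 0.1773319 u
Converting to energy: 0.1773319 u × 931.5 MeV/u = 165.185 MeV
Per nucleus in joules: 165.185 MeV × 1.602e-13 J/MeV = 2.6463e-11 J
Per mole: 2.6463e-11 J × 6.022e23 mol⁻¹ = 1.5936e+13 J/mol

1.59e+10 kJ/mol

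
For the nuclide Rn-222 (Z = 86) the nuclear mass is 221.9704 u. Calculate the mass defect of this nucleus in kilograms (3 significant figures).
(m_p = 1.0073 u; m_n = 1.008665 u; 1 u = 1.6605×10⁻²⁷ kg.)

With 86 protons and 136 neutrons (A = 222):
Total constituent mass: 86 × 1.0073 + 136 × 1.008665 = 223.806240 u
The mass defect is 223.806240 − 221.9704 = 1.835840 u.
In SI units: 1.835840 u × 1.6605×10⁻²⁷ kg/u = 3.0484e-27 kg

3.05e-27 kg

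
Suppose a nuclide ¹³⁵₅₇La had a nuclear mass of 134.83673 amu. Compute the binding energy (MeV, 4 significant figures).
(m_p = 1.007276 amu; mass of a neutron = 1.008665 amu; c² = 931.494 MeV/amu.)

1168 MeV

Mass of separated nucleons = 57(1.007276) + 78(1.008665) = 57.414732 + 78.675870 = 136.090602 amu
Δm = 136.090602 − 134.83673 = 1.253872 amu
E_B = 1.253872 × 931.494 = 1167.97 MeV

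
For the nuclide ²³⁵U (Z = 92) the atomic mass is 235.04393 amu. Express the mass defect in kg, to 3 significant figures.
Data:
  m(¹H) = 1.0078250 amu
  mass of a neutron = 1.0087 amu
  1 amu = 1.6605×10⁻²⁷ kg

Mass of separated nucleons = 92(1.0078250) + 143(1.0087) = 92.7199000 + 144.2441 = 236.9640000 amu
Mass defect Δm = 236.9640000 − 235.04393 = 1.9200700 amu
In SI units: 1.9200700 amu × 1.6605×10⁻²⁷ kg/amu = 3.1883e-27 kg

3.19e-27 kg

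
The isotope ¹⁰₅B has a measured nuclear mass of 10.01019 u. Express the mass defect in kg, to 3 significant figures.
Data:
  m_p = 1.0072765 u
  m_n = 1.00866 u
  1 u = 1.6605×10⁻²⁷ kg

1.15e-28 kg

Σm = 5·m_p + 5·m_n = 5.0363825 + 5.04330 = 10.0796825 u
Δm = 10.0796825 − 10.01019 = 0.0694925 u
In SI units: 0.0694925 u × 1.6605×10⁻²⁷ kg/u = 1.1539e-28 kg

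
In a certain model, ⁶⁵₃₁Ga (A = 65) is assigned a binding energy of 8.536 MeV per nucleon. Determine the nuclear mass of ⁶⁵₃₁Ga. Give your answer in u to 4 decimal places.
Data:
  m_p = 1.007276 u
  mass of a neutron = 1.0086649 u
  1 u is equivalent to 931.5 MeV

64.9245 u

Total binding energy = 65 × 8.536 = 554.840 MeV
Mass defect = 554.840 MeV / (931.5 MeV/u) = 0.595641 u
Constituent mass = 31(1.007276) + 34(1.0086649) = 65.5201626 u
Nuclear mass = 65.5201626 − 0.595641 = 64.9245216 u ≈ 64.9245 u (to 4 decimal places)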